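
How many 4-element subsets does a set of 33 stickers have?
C(33,4) = 33!/(4!×29!) = 40920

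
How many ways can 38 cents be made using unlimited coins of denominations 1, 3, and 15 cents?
Coefficient of x^38 in 1/(1-x^1) · 1/(1-x^3) · 1/(1-x^15). Case on j = number of 15-cent coins (j = 0..2); remainder r = 38 - 15j is made from {1,3} in ⌊r/3⌋+1 ways. r = 38, 23, 8 → 13 + 8 + 3 = 24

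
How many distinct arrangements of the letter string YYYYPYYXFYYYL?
13! / (1! × 1! × 1! × 9! × 1!) = 17160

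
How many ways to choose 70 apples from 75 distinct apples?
C(75,70) = 75!/(70!×5!) = 17259390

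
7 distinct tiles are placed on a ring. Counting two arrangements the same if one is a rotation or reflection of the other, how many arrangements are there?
(7-1)!/2 = 720/2 = 360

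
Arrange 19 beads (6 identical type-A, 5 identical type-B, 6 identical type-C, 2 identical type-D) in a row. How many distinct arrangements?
19! / (6! × 5! × 6! × 2!) = 977728752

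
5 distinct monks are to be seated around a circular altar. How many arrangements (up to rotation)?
Circular: fix one position, arrange the rest. (5-1)! = 24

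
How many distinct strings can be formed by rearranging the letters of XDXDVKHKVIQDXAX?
15! / (2! × 1! × 4! × 1! × 1! × 2! × 3! × 1!) = 2270268000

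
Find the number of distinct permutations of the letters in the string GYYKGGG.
7! / (4! × 2! × 1!) = 105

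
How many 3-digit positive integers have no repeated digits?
First digit: 9 choices (nonzero). Then descending: 9 × 9 × 8 = 648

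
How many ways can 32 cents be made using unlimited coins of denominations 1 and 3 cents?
Coefficient of x^32 in 1/(1-x^1) · 1/(1-x^3). Use j coins of 3 for j = 0..⌊32/3⌋ = 10, the rest in 1s: 10 + 1 = 11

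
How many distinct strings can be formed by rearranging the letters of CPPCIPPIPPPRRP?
14! / (8! × 2! × 2! × 2!) = 270270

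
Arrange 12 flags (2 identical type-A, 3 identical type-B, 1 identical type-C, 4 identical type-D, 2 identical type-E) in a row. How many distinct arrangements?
12! / (2! × 3! × 1! × 4! × 2!) = 831600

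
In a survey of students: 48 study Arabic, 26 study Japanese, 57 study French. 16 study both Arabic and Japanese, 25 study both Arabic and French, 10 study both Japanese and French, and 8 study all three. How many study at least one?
|A∪B∪C| = 48+26+57-16-25-10+8 = 88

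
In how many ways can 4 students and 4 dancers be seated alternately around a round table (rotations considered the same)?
Fix one of the students: (4-1)! ways for the remaining students, × 4! ways for the dancers = 6 × 24 = 144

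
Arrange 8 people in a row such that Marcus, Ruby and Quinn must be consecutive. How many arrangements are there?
Treat the 3 as one block: (8-3+1)! × 3! = 720 × 6 = 4320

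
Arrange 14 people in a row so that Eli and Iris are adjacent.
Treat as block: (14-1)! × 2! = 6227020800 × 2 = 12454041600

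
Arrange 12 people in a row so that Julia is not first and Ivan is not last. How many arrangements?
By inclusion-exclusion: 12! - 2×(12-1)! + (12-2)! = 479001600 - 79833600 + 3628800 = 402796800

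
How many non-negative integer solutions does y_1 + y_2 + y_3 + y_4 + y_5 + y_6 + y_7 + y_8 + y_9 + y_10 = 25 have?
C(25+10-1, 10-1) = C(34, 9) = 52451256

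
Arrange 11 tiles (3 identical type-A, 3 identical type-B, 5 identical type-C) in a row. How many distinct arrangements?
11! / (3! × 3! × 5!) = 9240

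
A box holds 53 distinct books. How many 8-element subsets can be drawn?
C(53,8) = 53!/(8!×45!) = 886322710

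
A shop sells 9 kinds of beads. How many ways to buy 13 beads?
C(13+9-1, 9-1) = C(21, 8) = 203490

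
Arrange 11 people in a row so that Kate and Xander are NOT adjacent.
Total - adjacent = 11! - (11-1)!×2 = 39916800 - 7257600 = 32659200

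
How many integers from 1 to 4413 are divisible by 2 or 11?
⌊4413/2⌋ + ⌊4413/11⌋ - ⌊4413/22⌋ = 2206 + 401 - 200 = 2407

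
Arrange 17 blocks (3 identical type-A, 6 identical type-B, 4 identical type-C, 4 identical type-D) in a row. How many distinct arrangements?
17! / (3! × 6! × 4! × 4!) = 142942800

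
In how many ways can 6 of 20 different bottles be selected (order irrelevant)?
C(20,6) = 20!/(6!×14!) = 38760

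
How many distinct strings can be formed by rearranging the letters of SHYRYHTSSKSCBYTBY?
17! / (2! × 2! × 1! × 1! × 2! × 4! × 1! × 4!) = 77189112000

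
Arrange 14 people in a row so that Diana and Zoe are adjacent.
Treat as block: (14-1)! × 2! = 6227020800 × 2 = 12454041600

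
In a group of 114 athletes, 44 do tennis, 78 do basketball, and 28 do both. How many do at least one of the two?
|A∪B| = |A| + |B| - |A∩B| = 44 + 78 - 28 = 94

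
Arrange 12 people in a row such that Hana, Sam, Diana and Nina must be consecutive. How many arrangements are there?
Treat the 4 as one block: (12-4+1)! × 4! = 362880 × 24 = 8709120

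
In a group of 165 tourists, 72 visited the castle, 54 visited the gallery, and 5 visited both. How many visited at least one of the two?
|A∪B| = |A| + |B| - |A∩B| = 72 + 54 - 5 = 121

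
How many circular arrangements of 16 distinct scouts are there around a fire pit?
Circular: fix one position, arrange the rest. (16-1)! = 1307674368000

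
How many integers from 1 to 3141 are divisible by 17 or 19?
⌊3141/17⌋ + ⌊3141/19⌋ - ⌊3141/323⌋ = 184 + 165 - 9 = 340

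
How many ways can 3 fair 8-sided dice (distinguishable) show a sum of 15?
Coefficient of x^15 in (x + x² + ... + x^8)^3. By inclusion-exclusion on dice exceeding 8: Σ_j (-1)^j C(3,j)·C(15-1-8j, 2) = C(3,0)·C(14,2) - C(3,1)·C(6,2) = 1·91 - 3·15 = 46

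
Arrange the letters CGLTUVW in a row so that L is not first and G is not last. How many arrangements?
By inclusion-exclusion: 7! - 2×(7-1)! + (7-2)! = 5040 - 1440 + 120 = 3720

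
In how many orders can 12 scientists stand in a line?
12! = 479001600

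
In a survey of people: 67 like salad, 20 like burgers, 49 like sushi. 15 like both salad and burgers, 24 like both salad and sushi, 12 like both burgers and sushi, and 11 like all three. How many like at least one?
|A∪B∪C| = 67+20+49-15-24-12+11 = 96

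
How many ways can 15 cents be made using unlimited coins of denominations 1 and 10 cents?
Coefficient of x^15 in 1/(1-x^1) · 1/(1-x^10). Use j coins of 10 for j = 0..⌊15/10⌋ = 1, the rest in 1s: 1 + 1 = 2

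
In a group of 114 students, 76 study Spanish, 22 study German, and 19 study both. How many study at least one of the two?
|A∪B| = |A| + |B| - |A∩B| = 76 + 22 - 19 = 79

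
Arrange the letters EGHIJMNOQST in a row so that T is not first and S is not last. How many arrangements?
By inclusion-exclusion: 11! - 2×(11-1)! + (11-2)! = 39916800 - 7257600 + 362880 = 33022080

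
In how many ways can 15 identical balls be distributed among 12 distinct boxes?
C(15+12-1, 12-1) = C(26, 11) = 7726160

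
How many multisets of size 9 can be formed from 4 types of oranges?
C(9+4-1, 4-1) = C(12, 3) = 220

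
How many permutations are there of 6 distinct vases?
6! = 720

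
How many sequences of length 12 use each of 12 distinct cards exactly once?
12! = 479001600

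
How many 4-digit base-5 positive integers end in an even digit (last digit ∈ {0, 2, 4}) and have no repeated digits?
Last∈{0,2,4}. Last=0: 24. Last nonzero: 2×3×P(3,2) = 36. Total = 60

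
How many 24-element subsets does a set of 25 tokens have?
C(25,24) = 25!/(24!×1!) = 25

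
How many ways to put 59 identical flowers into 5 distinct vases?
C(59+5-1, 5-1) = C(63, 4) = 595665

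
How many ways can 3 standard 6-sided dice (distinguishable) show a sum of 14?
Coefficient of x^14 in (x + x² + ... + x^6)^3. By inclusion-exclusion on dice exceeding 6: Σ_j (-1)^j C(3,j)·C(14-1-6j, 2) = C(3,0)·C(13,2) - C(3,1)·C(7,2) = 1·78 - 3·21 = 15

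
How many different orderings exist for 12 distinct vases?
12! = 479001600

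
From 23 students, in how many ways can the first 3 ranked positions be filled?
P(23,3) = 23!/(23-3)! = 10626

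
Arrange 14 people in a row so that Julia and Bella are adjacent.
Treat as block: (14-1)! × 2! = 6227020800 × 2 = 12454041600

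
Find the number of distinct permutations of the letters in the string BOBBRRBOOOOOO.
13! / (4! × 2! × 7!) = 25740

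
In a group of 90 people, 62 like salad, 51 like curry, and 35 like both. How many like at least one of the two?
|A∪B| = |A| + |B| - |A∩B| = 62 + 51 - 35 = 78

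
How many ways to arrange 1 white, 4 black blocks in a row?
5! / (1! × 4!) = 5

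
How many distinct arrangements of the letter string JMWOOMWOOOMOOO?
14! / (1! × 3! × 2! × 8!) = 180180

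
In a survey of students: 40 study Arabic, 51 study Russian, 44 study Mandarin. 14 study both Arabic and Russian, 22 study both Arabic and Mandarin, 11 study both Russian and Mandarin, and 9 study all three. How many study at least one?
|A∪B∪C| = 40+51+44-14-22-11+9 = 97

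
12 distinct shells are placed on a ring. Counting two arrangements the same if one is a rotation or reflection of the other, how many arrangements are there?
(12-1)!/2 = 39916800/2 = 19958400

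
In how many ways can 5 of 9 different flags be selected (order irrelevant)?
C(9,5) = 9!/(5!×4!) = 126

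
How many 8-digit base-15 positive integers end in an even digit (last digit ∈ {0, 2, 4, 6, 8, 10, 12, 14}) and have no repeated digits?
Last∈{0,2,4,6,8,10,12,14}. Last=0: 17297280. Last nonzero: 7×13×P(13,6) = 112432320. Total = 129729600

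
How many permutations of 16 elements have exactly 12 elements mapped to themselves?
Choose the 12 fixed points C(16,12) = 1820, derange the rest: !4 = Σ_{j=0}^{4} (-1)^j·4!/j! = 24 - 24 + 12 - 4 + 1 = 9. Product = 1820 × 9 = 16380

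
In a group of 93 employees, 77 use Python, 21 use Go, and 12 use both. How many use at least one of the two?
|A∪B| = |A| + |B| - |A∩B| = 77 + 21 - 12 = 86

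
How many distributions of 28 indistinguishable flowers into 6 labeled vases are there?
C(28+6-1, 6-1) = C(33, 5) = 237336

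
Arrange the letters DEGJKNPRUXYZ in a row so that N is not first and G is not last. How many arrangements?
By inclusion-exclusion: 12! - 2×(12-1)! + (12-2)! = 479001600 - 79833600 + 3628800 = 402796800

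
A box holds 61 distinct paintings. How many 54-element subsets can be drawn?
C(61,54) = 61!/(54!×7!) = 436270780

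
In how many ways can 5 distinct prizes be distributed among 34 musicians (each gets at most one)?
P(34,5) = 34!/(34-5)! = 33390720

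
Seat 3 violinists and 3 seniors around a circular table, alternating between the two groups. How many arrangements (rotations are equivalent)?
Fix one of the violinists: (3-1)! ways for the remaining violinists, × 3! ways for the seniors = 2 × 6 = 12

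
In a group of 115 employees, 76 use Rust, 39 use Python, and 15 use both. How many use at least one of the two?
|A∪B| = |A| + |B| - |A∩B| = 76 + 39 - 15 = 100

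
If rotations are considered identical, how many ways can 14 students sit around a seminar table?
Circular: fix one position, arrange the rest. (14-1)! = 6227020800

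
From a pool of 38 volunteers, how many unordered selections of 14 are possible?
C(38,14) = 38!/(14!×24!) = 9669554100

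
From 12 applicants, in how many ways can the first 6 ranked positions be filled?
P(12,6) = 12!/(12-6)! = 665280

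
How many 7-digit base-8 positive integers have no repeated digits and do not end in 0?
Last digit: 7 nonzero choices. First digit: 6 (nonzero, ≠last). Middle 5: P(6,5) = 720. Total = 30240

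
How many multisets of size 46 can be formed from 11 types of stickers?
C(46+11-1, 11-1) = C(56, 10) = 35607051480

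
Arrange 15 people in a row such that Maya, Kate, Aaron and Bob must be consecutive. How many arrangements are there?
Treat the 4 as one block: (15-4+1)! × 4! = 479001600 × 24 = 11496038400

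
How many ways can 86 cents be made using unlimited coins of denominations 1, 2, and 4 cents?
Coefficient of x^86 in 1/(1-x^1) · 1/(1-x^2) · 1/(1-x^4). Case on j = number of 4-cent coins (j = 0..21); remainder r = 86 - 4j is made from {1,2} in ⌊r/2⌋+1 ways. r = 86, 82, 78, 74, 70, 66, 62, 58, 54, 50, 46, 42, 38, 34, 30, 26, 22, 18, 14, 10, 6, 2 → 44 + 42 + 40 + 38 + 36 + 34 + 32 + 30 + 28 + 26 + 24 + 22 + 20 + 18 + 16 + 14 + 12 + 10 + 8 + 6 + 4 + 2 = 506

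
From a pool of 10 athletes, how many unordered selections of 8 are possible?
C(10,8) = 10!/(8!×2!) = 45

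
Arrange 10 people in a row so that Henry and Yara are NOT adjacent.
Total - adjacent = 10! - (10-1)!×2 = 3628800 - 725760 = 2903040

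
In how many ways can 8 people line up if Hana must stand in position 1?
Fix one position: (8-1)! = 5040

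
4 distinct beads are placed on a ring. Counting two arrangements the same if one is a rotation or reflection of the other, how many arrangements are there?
(4-1)!/2 = 6/2 = 3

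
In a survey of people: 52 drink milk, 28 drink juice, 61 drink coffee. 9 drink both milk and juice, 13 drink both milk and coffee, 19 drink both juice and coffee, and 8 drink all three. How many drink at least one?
|A∪B∪C| = 52+28+61-9-13-19+8 = 108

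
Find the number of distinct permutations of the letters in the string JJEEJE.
6! / (3! × 3!) = 20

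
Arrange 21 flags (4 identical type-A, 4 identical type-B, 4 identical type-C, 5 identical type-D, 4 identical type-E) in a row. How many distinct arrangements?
21! / (4! × 4! × 4! × 5! × 4!) = 1283268987000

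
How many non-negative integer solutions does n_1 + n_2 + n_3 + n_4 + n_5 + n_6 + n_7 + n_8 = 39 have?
C(39+8-1, 8-1) = C(46, 7) = 53524680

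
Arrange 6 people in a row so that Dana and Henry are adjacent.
Treat as block: (6-1)! × 2! = 120 × 2 = 240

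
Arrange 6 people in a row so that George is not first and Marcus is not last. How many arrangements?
By inclusion-exclusion: 6! - 2×(6-1)! + (6-2)! = 720 - 240 + 24 = 504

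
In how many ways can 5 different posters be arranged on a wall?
5! = 120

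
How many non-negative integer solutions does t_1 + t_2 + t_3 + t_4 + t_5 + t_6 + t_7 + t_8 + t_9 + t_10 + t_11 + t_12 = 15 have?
C(15+12-1, 12-1) = C(26, 11) = 7726160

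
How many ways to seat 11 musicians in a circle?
Circular: fix one position, arrange the rest. (11-1)! = 3628800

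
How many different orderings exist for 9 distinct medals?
9! = 362880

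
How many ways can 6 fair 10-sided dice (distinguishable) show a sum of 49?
Coefficient of x^49 in (x + x² + ... + x^10)^6. By inclusion-exclusion on dice exceeding 10: Σ_j (-1)^j C(6,j)·C(49-1-10j, 5) = C(6,0)·C(48,5) - C(6,1)·C(38,5) + C(6,2)·C(28,5) - C(6,3)·C(18,5) + C(6,4)·C(8,5) = 1·1712304 - 6·501942 + 15·98280 - 20·8568 + 15·56 = 4332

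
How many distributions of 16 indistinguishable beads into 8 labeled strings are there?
C(16+8-1, 8-1) = C(23, 7) = 245157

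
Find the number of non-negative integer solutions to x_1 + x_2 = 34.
C(34+2-1, 2-1) = C(35, 1) = 35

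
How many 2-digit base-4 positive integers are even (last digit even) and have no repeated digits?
Last∈{0,2}. Last=0: 3. Last nonzero: 1×2×P(2,0) = 2. Total = 5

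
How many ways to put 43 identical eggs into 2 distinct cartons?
C(43+2-1, 2-1) = C(44, 1) = 44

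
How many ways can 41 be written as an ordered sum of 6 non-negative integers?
C(41+6-1, 6-1) = C(46, 5) = 1370754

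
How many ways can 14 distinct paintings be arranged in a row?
14! = 87178291200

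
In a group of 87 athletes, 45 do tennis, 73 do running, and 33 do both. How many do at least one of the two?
|A∪B| = |A| + |B| - |A∩B| = 45 + 73 - 33 = 85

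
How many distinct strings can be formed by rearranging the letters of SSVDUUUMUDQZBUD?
15! / (1! × 1! × 2! × 3! × 1! × 5! × 1! × 1!) = 908107200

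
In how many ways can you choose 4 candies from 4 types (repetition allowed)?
C(4+4-1, 4-1) = C(7, 3) = 35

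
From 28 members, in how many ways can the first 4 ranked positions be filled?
P(28,4) = 28!/(28-4)! = 491400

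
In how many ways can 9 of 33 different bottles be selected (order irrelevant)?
C(33,9) = 33!/(9!×24!) = 38567100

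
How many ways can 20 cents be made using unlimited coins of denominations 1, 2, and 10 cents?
Coefficient of x^20 in 1/(1-x^1) · 1/(1-x^2) · 1/(1-x^10). Case on j = number of 10-cent coins (j = 0..2); remainder r = 20 - 10j is made from {1,2} in ⌊r/2⌋+1 ways. r = 20, 10, 0 → 11 + 6 + 1 = 18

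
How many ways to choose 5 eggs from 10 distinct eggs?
C(10,5) = 10!/(5!×5!) = 252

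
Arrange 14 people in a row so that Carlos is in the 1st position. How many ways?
Fix one position: (14-1)! = 6227020800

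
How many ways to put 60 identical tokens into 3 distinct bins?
C(60+3-1, 3-1) = C(62, 2) = 1891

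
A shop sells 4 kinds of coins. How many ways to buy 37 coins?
C(37+4-1, 4-1) = C(40, 3) = 9880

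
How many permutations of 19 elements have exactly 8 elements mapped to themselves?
Choose the 8 fixed points C(19,8) = 75582, derange the rest: !11 = Σ_{j=0}^{11} (-1)^j·11!/j! = 39916800 - 39916800 + 19958400 - 6652800 + 1663200 - 332640 + 55440 - 7920 + 990 - 110 + 11 - 1 = 14684570. Product = 75582 × 14684570 = 1109889169740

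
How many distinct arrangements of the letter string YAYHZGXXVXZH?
12! / (2! × 2! × 3! × 1! × 1! × 1! × 2!) = 9979200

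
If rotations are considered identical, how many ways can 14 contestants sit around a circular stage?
Circular: fix one position, arrange the rest. (14-1)! = 6227020800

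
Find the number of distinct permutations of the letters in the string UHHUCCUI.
8! / (2! × 1! × 3! × 2!) = 1680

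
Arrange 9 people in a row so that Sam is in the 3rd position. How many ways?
Fix one position: (9-1)! = 40320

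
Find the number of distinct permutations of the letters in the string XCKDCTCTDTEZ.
12! / (1! × 1! × 3! × 1! × 1! × 3! × 2!) = 6652800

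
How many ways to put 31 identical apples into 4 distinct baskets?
C(31+4-1, 4-1) = C(34, 3) = 5984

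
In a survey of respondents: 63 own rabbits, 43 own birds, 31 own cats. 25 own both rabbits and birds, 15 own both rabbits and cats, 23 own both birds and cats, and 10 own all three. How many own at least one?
|A∪B∪C| = 63+43+31-25-15-23+10 = 84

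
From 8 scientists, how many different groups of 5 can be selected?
C(8,5) = 8!/(5!×3!) = 56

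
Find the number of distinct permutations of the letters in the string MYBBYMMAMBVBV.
13! / (4! × 2! × 2! × 1! × 4!) = 2702700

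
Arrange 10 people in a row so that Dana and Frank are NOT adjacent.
Total - adjacent = 10! - (10-1)!×2 = 3628800 - 725760 = 2903040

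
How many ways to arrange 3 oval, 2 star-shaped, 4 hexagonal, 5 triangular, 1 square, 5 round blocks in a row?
20! / (3! × 2! × 4! × 5! × 1! × 5!) = 586637251200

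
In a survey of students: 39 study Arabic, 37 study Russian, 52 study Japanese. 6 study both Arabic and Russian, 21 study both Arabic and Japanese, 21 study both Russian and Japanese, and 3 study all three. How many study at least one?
|A∪B∪C| = 39+37+52-6-21-21+3 = 83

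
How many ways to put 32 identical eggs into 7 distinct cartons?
C(32+7-1, 7-1) = C(38, 6) = 2760681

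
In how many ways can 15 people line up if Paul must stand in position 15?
Fix one position: (15-1)! = 87178291200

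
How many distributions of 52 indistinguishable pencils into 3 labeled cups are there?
C(52+3-1, 3-1) = C(54, 2) = 1431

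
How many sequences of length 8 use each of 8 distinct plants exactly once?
8! = 40320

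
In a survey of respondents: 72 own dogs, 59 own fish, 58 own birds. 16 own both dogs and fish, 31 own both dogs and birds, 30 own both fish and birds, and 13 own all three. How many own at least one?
|A∪B∪C| = 72+59+58-16-31-30+13 = 125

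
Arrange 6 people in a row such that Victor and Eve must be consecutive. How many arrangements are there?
Treat the 2 as one block: (6-2+1)! × 2! = 120 × 2 = 240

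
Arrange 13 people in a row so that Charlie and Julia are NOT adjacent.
Total - adjacent = 13! - (13-1)!×2 = 6227020800 - 958003200 = 5269017600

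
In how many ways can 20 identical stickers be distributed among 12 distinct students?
C(20+12-1, 12-1) = C(31, 11) = 84672315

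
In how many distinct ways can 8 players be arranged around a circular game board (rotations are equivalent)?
Circular: fix one position, arrange the rest. (8-1)! = 5040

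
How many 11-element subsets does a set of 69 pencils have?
C(69,11) = 69!/(11!×58!) = 1823810410032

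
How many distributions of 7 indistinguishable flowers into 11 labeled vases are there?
C(7+11-1, 11-1) = C(17, 10) = 19448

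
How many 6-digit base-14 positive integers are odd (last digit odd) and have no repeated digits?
Last∈{1,3,5,7,9,11,13}. Last=0: 0. Last nonzero: 7×12×P(12,4) = 997920. Total = 997920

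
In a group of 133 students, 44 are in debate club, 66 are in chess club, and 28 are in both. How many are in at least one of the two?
|A∪B| = |A| + |B| - |A∩B| = 44 + 66 - 28 = 82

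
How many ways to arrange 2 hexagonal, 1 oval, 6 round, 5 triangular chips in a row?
14! / (2! × 1! × 6! × 5!) = 504504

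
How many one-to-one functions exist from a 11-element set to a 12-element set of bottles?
P(12,11) = 12!/(12-11)! = 479001600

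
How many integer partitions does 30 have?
Pentagonal recurrence p(n) = p(n-1) + p(n-2) - p(n-5) - p(n-7) + p(n-12) + p(n-15) - ... gives p(0..29) = 1, 1, 2, 3, 5, 7, 11, 15, 22, 30, 42, 56, 77, 101, 135, 176, 231, 297, 385, 490, 627, 792, 1002, 1255, 1575, 1958, 2436, 3010, 3718, 4565. p(30) = p(29) + p(28) - p(25) - p(23) + p(18) + p(15) - p(8) - p(4) = 4565 + 3718 - 1958 - 1255 + 385 + 176 - 22 - 5 = 5604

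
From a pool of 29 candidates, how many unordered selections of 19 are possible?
C(29,19) = 29!/(19!×10!) = 20030010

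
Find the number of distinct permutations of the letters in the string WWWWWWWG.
8! / (1! × 7!) = 8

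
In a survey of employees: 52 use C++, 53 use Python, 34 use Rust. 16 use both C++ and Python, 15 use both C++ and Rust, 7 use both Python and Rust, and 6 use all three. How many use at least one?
|A∪B∪C| = 52+53+34-16-15-7+6 = 107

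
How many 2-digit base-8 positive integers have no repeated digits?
First digit: 7 choices (nonzero). Then descending: 7 × 7 = 49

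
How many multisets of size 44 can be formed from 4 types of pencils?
C(44+4-1, 4-1) = C(47, 3) = 16215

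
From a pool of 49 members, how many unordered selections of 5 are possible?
C(49,5) = 49!/(5!×44!) = 1906884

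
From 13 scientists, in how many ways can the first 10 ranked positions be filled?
P(13,10) = 13!/(13-10)! = 1037836800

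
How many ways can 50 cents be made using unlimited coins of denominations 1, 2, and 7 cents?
Coefficient of x^50 in 1/(1-x^1) · 1/(1-x^2) · 1/(1-x^7). Case on j = number of 7-cent coins (j = 0..7); remainder r = 50 - 7j is made from {1,2} in ⌊r/2⌋+1 ways. r = 50, 43, 36, 29, 22, 15, 8, 1 → 26 + 22 + 19 + 15 + 12 + 8 + 5 + 1 = 108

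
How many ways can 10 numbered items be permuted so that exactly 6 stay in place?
Choose the 6 fixed points C(10,6) = 210, derange the rest: !4 = Σ_{j=0}^{4} (-1)^j·4!/j! = 24 - 24 + 12 - 4 + 1 = 9. Product = 210 × 9 = 1890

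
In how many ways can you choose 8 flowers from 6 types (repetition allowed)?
C(8+6-1, 6-1) = C(13, 5) = 1287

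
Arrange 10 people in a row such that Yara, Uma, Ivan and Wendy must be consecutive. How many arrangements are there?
Treat the 4 as one block: (10-4+1)! × 4! = 5040 × 24 = 120960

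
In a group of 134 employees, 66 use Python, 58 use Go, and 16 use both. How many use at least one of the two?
|A∪B| = |A| + |B| - |A∩B| = 66 + 58 - 16 = 108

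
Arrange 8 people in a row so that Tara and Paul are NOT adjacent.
Total - adjacent = 8! - (8-1)!×2 = 40320 - 10080 = 30240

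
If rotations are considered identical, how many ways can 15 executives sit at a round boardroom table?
Circular: fix one position, arrange the rest. (15-1)! = 87178291200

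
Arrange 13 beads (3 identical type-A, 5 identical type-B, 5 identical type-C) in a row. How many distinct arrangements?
13! / (3! × 5! × 5!) = 72072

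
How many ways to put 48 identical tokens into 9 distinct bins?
C(48+9-1, 9-1) = C(56, 8) = 1420494075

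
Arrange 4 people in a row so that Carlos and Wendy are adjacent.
Treat as block: (4-1)! × 2! = 6 × 2 = 12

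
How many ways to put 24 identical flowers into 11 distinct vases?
C(24+11-1, 11-1) = C(34, 10) = 131128140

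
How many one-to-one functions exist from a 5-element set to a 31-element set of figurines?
P(31,5) = 31!/(31-5)! = 20389320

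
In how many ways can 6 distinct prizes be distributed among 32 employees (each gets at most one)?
P(32,6) = 32!/(32-6)! = 652458240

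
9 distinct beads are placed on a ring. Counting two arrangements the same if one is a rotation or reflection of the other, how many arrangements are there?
(9-1)!/2 = 40320/2 = 20160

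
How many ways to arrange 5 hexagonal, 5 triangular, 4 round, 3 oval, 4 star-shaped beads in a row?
21! / (5! × 5! × 4! × 3! × 4!) = 1026615189600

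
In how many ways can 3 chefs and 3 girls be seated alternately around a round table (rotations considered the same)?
Fix one of the chefs: (3-1)! ways for the remaining chefs, × 3! ways for the girls = 2 × 6 = 12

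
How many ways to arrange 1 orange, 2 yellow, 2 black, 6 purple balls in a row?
11! / (1! × 2! × 2! × 6!) = 13860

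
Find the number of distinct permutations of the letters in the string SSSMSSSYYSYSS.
13! / (1! × 9! × 3!) = 2860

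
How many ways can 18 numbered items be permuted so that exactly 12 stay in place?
Choose the 12 fixed points C(18,12) = 18564, derange the rest: !6 = Σ_{j=0}^{6} (-1)^j·6!/j! = 720 - 720 + 360 - 120 + 30 - 6 + 1 = 265. Product = 18564 × 265 = 4919460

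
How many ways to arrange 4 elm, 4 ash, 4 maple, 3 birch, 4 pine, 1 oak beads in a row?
20! / (4! × 4! × 4! × 3! × 4! × 1!) = 1222160940000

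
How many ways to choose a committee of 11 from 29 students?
C(29,11) = 29!/(11!×18!) = 34597290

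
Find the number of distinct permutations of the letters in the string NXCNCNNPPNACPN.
14! / (1! × 6! × 3! × 3! × 1!) = 3363360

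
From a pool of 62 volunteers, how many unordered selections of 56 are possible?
C(62,56) = 62!/(56!×6!) = 61474519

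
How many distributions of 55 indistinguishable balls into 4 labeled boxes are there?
C(55+4-1, 4-1) = C(58, 3) = 30856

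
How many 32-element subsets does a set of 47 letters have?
C(47,32) = 47!/(32!×15!) = 751616304549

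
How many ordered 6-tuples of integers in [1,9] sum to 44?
Coefficient of x^44 in (x + x² + ... + x^9)^6. By inclusion-exclusion on dice exceeding 9: Σ_j (-1)^j C(6,j)·C(44-1-9j, 5) = C(6,0)·C(43,5) - C(6,1)·C(34,5) + C(6,2)·C(25,5) - C(6,3)·C(16,5) + C(6,4)·C(7,5) = 1·962598 - 6·278256 + 15·53130 - 20·4368 + 15·21 = 2967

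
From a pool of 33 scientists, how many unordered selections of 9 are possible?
C(33,9) = 33!/(9!×24!) = 38567100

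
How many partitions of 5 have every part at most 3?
Let r_j(i) = number of partitions of i into parts ≤ j, for i = 0..5. r_1(i) = 1 for all i; r_j(i) = r_{j-1}(i) + r_j(i-j). Rows j = 2..3: ≤2: 1 1 2 2 3 3; ≤3: 1 1 2 3 4 5. r_3(5) = 5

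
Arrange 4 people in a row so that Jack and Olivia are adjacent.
Treat as block: (4-1)! × 2! = 6 × 2 = 12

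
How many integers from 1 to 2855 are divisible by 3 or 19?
⌊2855/3⌋ + ⌊2855/19⌋ - ⌊2855/57⌋ = 951 + 150 - 50 = 1051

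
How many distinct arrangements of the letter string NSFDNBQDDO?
10! / (1! × 3! × 1! × 1! × 2! × 1! × 1!) = 302400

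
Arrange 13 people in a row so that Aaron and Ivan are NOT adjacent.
Total - adjacent = 13! - (13-1)!×2 = 6227020800 - 958003200 = 5269017600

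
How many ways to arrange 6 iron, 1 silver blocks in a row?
7! / (6! × 1!) = 7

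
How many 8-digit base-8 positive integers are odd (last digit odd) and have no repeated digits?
Last∈{1,3,5,7}. Last=0: 0. Last nonzero: 4×6×P(6,6) = 17280. Total = 17280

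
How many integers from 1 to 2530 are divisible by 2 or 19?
⌊2530/2⌋ + ⌊2530/19⌋ - ⌊2530/38⌋ = 1265 + 133 - 66 = 1332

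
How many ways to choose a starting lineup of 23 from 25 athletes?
C(25,23) = 25!/(23!×2!) = 300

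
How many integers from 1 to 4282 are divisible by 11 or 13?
⌊4282/11⌋ + ⌊4282/13⌋ - ⌊4282/143⌋ = 389 + 329 - 29 = 689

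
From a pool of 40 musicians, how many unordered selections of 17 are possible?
C(40,17) = 40!/(17!×23!) = 88732378800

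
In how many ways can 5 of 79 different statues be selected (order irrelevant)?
C(79,5) = 79!/(5!×74!) = 22537515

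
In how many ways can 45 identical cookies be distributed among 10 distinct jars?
C(45+10-1, 10-1) = C(54, 9) = 5317936260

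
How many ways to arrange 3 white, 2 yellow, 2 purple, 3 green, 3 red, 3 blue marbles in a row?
16! / (3! × 2! × 2! × 3! × 3! × 3!) = 4036032000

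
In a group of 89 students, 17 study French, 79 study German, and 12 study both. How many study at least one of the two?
|A∪B| = |A| + |B| - |A∩B| = 17 + 79 - 12 = 84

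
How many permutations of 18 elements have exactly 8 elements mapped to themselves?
Choose the 8 fixed points C(18,8) = 43758, derange the rest: !10 = Σ_{j=0}^{10} (-1)^j·10!/j! = 3628800 - 3628800 + 1814400 - 604800 + 151200 - 30240 + 5040 - 720 + 90 - 10 + 1 = 1334961. Product = 43758 × 1334961 = 58415223438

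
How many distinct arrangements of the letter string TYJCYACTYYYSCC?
14! / (1! × 1! × 2! × 1! × 4! × 5!) = 15135120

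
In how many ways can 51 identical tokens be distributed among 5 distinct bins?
C(51+5-1, 5-1) = C(55, 4) = 341055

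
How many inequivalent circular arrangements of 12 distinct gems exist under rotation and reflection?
(12-1)!/2 = 39916800/2 = 19958400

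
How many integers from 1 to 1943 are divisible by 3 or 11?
⌊1943/3⌋ + ⌊1943/11⌋ - ⌊1943/33⌋ = 647 + 176 - 58 = 765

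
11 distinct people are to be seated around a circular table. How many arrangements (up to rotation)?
Circular: fix one position, arrange the rest. (11-1)! = 3628800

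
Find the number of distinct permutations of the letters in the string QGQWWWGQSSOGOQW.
15! / (3! × 4! × 2! × 2! × 4!) = 94594500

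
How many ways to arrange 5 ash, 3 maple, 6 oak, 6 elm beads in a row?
20! / (5! × 3! × 6! × 6!) = 6518191680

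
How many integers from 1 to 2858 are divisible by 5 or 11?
⌊2858/5⌋ + ⌊2858/11⌋ - ⌊2858/55⌋ = 571 + 259 - 51 = 779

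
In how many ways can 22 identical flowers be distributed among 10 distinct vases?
C(22+10-1, 10-1) = C(31, 9) = 20160075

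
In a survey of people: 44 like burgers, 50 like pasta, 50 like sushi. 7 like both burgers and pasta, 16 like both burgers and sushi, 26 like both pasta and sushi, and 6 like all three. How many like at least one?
|A∪B∪C| = 44+50+50-7-16-26+6 = 101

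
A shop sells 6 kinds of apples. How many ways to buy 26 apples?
C(26+6-1, 6-1) = C(31, 5) = 169911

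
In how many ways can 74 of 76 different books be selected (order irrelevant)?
C(76,74) = 76!/(74!×2!) = 2850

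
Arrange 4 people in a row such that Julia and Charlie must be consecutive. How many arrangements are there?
Treat the 2 as one block: (4-2+1)! × 2! = 6 × 2 = 12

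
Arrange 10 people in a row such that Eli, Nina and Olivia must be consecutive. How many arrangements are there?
Treat the 3 as one block: (10-3+1)! × 3! = 40320 × 6 = 241920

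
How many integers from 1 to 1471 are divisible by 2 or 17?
⌊1471/2⌋ + ⌊1471/17⌋ - ⌊1471/34⌋ = 735 + 86 - 43 = 778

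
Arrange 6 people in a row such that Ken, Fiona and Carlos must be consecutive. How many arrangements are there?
Treat the 3 as one block: (6-3+1)! × 3! = 24 × 6 = 144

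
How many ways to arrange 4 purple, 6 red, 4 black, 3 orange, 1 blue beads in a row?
18! / (4! × 6! × 4! × 3! × 1!) = 2572970400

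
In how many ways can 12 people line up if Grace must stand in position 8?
Fix one position: (12-1)! = 39916800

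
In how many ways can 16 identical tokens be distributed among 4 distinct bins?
C(16+4-1, 4-1) = C(19, 3) = 969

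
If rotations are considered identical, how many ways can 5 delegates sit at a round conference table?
Circular: fix one position, arrange the rest. (5-1)! = 24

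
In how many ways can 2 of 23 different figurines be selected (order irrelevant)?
C(23,2) = 23!/(2!×21!) = 253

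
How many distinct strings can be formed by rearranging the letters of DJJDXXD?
7! / (2! × 2! × 3!) = 210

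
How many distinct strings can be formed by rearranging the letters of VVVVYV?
6! / (5! × 1!) = 6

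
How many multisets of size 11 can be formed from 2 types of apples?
C(11+2-1, 2-1) = C(12, 1) = 12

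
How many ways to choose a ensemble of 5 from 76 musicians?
C(76,5) = 76!/(5!×71!) = 18474840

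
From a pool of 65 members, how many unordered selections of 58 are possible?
C(65,58) = 65!/(58!×7!) = 696190560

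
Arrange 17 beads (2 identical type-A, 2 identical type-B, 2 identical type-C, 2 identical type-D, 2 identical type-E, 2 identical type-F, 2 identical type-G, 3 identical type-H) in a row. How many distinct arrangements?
17! / (2! × 2! × 2! × 2! × 2! × 2! × 2! × 3!) = 463134672000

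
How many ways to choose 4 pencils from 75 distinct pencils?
C(75,4) = 75!/(4!×71!) = 1215450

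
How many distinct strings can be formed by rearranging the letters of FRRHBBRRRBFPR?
13! / (1! × 2! × 1! × 3! × 6!) = 720720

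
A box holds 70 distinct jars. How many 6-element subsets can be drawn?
C(70,6) = 70!/(6!×64!) = 131115985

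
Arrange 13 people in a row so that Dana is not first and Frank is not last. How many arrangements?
By inclusion-exclusion: 13! - 2×(13-1)! + (13-2)! = 6227020800 - 958003200 + 39916800 = 5308934400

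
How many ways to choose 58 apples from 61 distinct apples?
C(61,58) = 61!/(58!×3!) = 35990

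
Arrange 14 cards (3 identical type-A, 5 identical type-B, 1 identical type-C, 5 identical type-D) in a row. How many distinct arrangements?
14! / (3! × 5! × 1! × 5!) = 1009008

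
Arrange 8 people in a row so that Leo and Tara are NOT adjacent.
Total - adjacent = 8! - (8-1)!×2 = 40320 - 10080 = 30240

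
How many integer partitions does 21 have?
Pentagonal recurrence p(n) = p(n-1) + p(n-2) - p(n-5) - p(n-7) + p(n-12) + p(n-15) - ... gives p(0..20) = 1, 1, 2, 3, 5, 7, 11, 15, 22, 30, 42, 56, 77, 101, 135, 176, 231, 297, 385, 490, 627. p(21) = p(20) + p(19) - p(16) - p(14) + p(9) + p(6) = 627 + 490 - 231 - 135 + 30 + 11 = 792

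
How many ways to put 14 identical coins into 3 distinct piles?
C(14+3-1, 3-1) = C(16, 2) = 120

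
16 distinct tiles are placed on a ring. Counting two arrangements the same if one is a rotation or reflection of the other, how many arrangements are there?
(16-1)!/2 = 1307674368000/2 = 653837184000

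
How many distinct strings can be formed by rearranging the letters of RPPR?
4! / (2! × 2!) = 6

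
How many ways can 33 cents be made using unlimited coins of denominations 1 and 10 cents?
Coefficient of x^33 in 1/(1-x^1) · 1/(1-x^10). Use j coins of 10 for j = 0..⌊33/10⌋ = 3, the rest in 1s: 3 + 1 = 4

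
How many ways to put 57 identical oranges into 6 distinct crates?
C(57+6-1, 6-1) = C(62, 5) = 6471002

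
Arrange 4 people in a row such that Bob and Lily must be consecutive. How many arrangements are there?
Treat the 2 as one block: (4-2+1)! × 2! = 6 × 2 = 12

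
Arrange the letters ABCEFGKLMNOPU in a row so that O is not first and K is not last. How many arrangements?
By inclusion-exclusion: 13! - 2×(13-1)! + (13-2)! = 6227020800 - 958003200 + 39916800 = 5308934400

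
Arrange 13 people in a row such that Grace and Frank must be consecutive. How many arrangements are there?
Treat the 2 as one block: (13-2+1)! × 2! = 479001600 × 2 = 958003200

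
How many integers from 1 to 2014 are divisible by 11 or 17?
⌊2014/11⌋ + ⌊2014/17⌋ - ⌊2014/187⌋ = 183 + 118 - 10 = 291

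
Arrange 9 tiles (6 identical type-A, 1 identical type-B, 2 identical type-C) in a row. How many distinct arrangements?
9! / (6! × 1! × 2!) = 252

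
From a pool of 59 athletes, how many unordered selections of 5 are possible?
C(59,5) = 59!/(5!×54!) = 5006386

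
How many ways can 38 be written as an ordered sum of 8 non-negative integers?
C(38+8-1, 8-1) = C(45, 7) = 45379620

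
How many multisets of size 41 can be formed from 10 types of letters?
C(41+10-1, 10-1) = C(50, 9) = 2505433700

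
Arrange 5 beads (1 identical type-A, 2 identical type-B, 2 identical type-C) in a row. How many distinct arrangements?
5! / (1! × 2! × 2!) = 30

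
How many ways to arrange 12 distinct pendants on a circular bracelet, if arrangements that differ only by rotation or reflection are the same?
(12-1)!/2 = 39916800/2 = 19958400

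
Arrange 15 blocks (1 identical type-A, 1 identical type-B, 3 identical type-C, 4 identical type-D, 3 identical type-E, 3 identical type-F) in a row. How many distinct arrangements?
15! / (1! × 1! × 3! × 4! × 3! × 3!) = 252252000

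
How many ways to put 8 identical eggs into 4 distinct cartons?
C(8+4-1, 4-1) = C(11, 3) = 165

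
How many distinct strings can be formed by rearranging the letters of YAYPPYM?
7! / (3! × 1! × 1! × 2!) = 420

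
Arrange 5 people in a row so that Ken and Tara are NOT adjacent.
Total - adjacent = 5! - (5-1)!×2 = 120 - 48 = 72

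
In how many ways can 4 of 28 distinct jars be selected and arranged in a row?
P(28,4) = 28!/(28-4)! = 491400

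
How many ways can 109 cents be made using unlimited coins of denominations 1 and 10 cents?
Coefficient of x^109 in 1/(1-x^1) · 1/(1-x^10). Use j coins of 10 for j = 0..⌊109/10⌋ = 10, the rest in 1s: 10 + 1 = 11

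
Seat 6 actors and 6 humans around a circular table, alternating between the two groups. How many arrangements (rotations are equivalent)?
Fix one of the actors: (6-1)! ways for the remaining actors, × 6! ways for the humans = 120 × 720 = 86400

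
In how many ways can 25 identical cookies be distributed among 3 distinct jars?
C(25+3-1, 3-1) = C(27, 2) = 351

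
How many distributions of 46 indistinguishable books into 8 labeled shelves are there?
C(46+8-1, 8-1) = C(53, 7) = 154143080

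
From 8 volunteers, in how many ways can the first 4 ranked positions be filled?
P(8,4) = 8!/(8-4)! = 1680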